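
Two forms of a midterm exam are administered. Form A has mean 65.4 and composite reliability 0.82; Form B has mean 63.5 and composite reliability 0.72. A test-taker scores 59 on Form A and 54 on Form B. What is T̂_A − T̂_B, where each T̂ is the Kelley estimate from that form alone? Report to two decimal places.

3.49

T̂_A = 0.82(59) + 0.18(65.4) = 60.1520
T̂_B = 0.72(54) + 0.28(63.5) = 56.6600
T̂_A − T̂_B = 3.4920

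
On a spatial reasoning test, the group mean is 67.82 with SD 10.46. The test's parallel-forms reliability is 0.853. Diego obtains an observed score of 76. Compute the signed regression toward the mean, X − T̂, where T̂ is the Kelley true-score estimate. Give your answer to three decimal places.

1.202

T̂ = ρX + (1 − ρ)μ
  = 0.853 × 76 + 0.147 × 67.82
  = 64.828 + 9.96954
  = 74.79754
  ≈ 74.7975
X − T̂ = 76 − 74.7975 = 1.2025 → 1.202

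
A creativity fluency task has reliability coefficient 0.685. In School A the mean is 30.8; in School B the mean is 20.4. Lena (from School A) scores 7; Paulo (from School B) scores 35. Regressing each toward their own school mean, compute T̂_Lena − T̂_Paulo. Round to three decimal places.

-15.904

T̂_Lena = 0.685(7) + 0.315(30.8) = 14.49700
T̂_Paulo = 0.685(35) + 0.315(20.4) = 30.40100
Difference = 14.49700 − 30.40100 = -15.90400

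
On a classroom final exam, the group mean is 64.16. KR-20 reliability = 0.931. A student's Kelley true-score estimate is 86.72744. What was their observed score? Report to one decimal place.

88.4

T̂ = ρX + (1 − ρ)μ  ⇒  X = (T̂ − (1 − ρ)μ) / ρ
X = (86.72744 − 0.069 × 64.16) / 0.931 = (86.72744 − 4.42704) / 0.931 = 82.30040 / 0.931 = 88.400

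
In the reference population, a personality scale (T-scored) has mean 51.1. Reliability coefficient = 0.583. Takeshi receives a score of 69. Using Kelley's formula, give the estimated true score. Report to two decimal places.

61.54

Weight the observed score by reliability and the mean by (1 − reliability): T̂ = 0.583·69 + 0.417·51.1 = 40.227 + 21.3087 = 61.536.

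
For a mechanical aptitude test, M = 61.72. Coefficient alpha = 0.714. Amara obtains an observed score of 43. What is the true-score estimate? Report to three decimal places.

48.354

Weight the observed score by reliability and the mean by (1 − reliability): T̂ = 0.714·43 + 0.286·61.72 = 30.702 + 17.65192 = 48.3539.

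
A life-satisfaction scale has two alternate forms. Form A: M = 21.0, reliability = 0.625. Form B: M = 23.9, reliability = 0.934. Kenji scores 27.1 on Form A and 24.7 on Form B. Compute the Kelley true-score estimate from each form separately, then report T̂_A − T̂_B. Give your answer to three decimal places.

0.165

T̂_A = 0.625(27.1) + 0.375(21.0) = 24.81250
T̂_B = 0.934(24.7) + 0.066(23.9) = 24.64720
T̂_A − T̂_B = 0.16530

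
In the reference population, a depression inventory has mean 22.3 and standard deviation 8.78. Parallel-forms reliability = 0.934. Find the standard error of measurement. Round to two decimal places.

SEM = SD · √(1 − ρ) = 8.78 × √0.066 = 8.78 × 0.2569 = 2.256

2.26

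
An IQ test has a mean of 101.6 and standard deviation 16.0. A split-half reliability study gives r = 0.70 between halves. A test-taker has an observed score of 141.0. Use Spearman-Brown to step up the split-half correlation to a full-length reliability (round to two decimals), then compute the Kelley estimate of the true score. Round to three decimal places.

Spearman-Brown: ρ = 2r/(1 + r) = 2(0.70)/(1 + 0.70) = 1.400/1.70 = 0.8235 → 0.82
T̂ = ρX + (1 − ρ)μ
  = 0.82 × 141.0 + 0.18 × 101.6
  = 115.620 + 18.288
  = 133.9080
  ≈ 133.908

133.908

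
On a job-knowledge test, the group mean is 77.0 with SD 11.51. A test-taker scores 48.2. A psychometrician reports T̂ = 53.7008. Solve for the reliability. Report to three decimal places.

0.809

T̂ = ρX + (1 − ρ)μ  ⇒  T̂ − μ = ρ(X − μ)
ρ = (T̂ − μ)/(X − μ) = (53.7008 − 77.0) / (48.2 − 77.0) = -23.2992 / -28.8 = 0.80900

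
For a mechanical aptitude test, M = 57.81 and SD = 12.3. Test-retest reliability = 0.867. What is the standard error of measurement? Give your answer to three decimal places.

SEM = SD · √(1 − ρ) = 12.3 × √0.133 = 12.3 × 0.3647 = 4.4857

4.486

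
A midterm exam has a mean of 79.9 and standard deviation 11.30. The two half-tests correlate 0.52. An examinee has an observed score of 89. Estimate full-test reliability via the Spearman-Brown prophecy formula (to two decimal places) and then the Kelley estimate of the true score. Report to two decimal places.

86.09

Spearman-Brown: ρ = 2r/(1 + r) = 2(0.52)/(1 + 0.52) = 1.040/1.52 = 0.6842 → 0.68
Regress the observed score toward the mean by the unreliability: T̂ = 0.68·89 + 0.32·79.9 = 60.52 + 25.568 = 86.088.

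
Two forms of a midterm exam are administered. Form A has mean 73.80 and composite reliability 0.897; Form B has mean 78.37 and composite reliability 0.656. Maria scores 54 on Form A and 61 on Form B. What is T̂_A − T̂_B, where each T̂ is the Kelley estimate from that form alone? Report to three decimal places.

T̂_A = 0.897(54) + 0.103(73.80) = 56.03940
T̂_B = 0.656(61) + 0.344(78.37) = 66.97528
T̂_A − T̂_B = -10.93588

-10.936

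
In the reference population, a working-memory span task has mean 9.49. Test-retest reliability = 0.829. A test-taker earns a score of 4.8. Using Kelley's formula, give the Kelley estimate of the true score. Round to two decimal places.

5.60

T̂ = 0.829(4.8) + 0.171(9.49) = 3.9792 + 1.62279 = 5.602 → 5.60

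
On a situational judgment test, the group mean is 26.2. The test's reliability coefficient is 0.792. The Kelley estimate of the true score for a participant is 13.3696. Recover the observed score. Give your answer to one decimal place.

T̂ = ρX + (1 − ρ)μ  ⇒  X = (T̂ − (1 − ρ)μ) / ρ
X = (13.3696 − 0.208 × 26.2) / 0.792 = (13.3696 − 5.4496) / 0.792 = 7.9200 / 0.792 = 10.000

10.0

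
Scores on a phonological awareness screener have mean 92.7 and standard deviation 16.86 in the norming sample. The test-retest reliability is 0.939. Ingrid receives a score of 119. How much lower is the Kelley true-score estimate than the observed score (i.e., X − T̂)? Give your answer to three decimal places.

Kelley's formula gives T̂ = 0.939·119 + 0.061·92.7 = 111.741 + 5.6547 = 117.39570.
X − T̂ = 119 − 117.3957 = 1.6043 → 1.604

1.604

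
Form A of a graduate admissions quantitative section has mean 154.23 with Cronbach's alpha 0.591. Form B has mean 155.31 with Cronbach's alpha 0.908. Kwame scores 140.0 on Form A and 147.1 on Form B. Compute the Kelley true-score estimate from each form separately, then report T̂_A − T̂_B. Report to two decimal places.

T̂_A = 0.591(140.0) + 0.409(154.23) = 145.8201
T̂_B = 0.908(147.1) + 0.092(155.31) = 147.8553
T̂_A − T̂_B = -2.0353

-2.04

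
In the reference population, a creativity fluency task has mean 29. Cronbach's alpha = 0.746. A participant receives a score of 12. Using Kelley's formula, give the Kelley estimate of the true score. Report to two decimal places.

T̂ = 0.746(12) + 0.254(29) = 8.952 + 7.366 = 16.318 → 16.32

16.32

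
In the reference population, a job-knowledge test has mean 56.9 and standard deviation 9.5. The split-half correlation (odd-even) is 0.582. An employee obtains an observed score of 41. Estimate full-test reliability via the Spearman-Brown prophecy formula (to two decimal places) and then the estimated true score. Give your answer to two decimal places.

Spearman-Brown: ρ = 2r/(1 + r) = 2(0.582)/(1 + 0.582) = 1.1640/1.582 = 0.7358 → 0.74
T̂ = ρX + (1 − ρ)μ
  = 0.74 × 41 + 0.26 × 56.9
  = 30.34 + 14.794
  = 45.134
  ≈ 45.13

45.13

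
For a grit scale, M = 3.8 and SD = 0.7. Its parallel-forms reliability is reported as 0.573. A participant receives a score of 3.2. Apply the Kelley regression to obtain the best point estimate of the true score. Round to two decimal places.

3.46

T̂ = 0.573(3.2) + 0.427(3.8) = 1.8336 + 1.6226 = 3.456 → 3.46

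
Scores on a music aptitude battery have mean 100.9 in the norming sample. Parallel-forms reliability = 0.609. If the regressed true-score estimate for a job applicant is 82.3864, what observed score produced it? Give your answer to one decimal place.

70.5

T̂ = ρX + (1 − ρ)μ  ⇒  X = (T̂ − (1 − ρ)μ) / ρ
X = (82.3864 − 0.391 × 100.9) / 0.609 = (82.3864 − 39.4519) / 0.609 = 42.9345 / 0.609 = 70.500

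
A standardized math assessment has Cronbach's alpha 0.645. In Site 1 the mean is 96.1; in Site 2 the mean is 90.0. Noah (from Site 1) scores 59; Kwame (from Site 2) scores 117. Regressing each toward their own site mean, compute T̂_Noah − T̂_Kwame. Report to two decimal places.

-35.24

T̂_Noah = 0.645(59) + 0.355(96.1) = 72.1705
T̂_Kwame = 0.645(117) + 0.355(90.0) = 107.4150
Difference = 72.1705 − 107.4150 = -35.2445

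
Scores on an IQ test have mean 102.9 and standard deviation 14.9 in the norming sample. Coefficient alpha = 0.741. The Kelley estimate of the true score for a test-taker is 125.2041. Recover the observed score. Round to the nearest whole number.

133

T̂ = ρX + (1 − ρ)μ  ⇒  X = (T̂ − (1 − ρ)μ) / ρ
X = (125.2041 − 0.259 × 102.9) / 0.741 = (125.2041 − 26.6511) / 0.741 = 98.5530 / 0.741 = 133.00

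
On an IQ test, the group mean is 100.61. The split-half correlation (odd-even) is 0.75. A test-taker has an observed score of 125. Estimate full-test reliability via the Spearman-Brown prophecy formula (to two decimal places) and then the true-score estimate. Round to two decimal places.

121.59

Spearman-Brown: ρ = 2r/(1 + r) = 2(0.75)/(1 + 0.75) = 1.500/1.75 = 0.8571 → 0.86
Weight the observed score by reliability and the mean by (1 − reliability): T̂ = 0.86·125 + 0.14·100.61 = 107.50 + 14.0854 = 121.585.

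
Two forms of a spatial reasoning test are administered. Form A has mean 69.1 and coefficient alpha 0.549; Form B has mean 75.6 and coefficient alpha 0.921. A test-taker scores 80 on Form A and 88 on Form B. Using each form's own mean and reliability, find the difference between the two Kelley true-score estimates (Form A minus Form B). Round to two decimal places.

T̂_A = 0.549(80) + 0.451(69.1) = 75.0841
T̂_B = 0.921(88) + 0.079(75.6) = 87.0204
T̂_A − T̂_B = -11.9363

-11.94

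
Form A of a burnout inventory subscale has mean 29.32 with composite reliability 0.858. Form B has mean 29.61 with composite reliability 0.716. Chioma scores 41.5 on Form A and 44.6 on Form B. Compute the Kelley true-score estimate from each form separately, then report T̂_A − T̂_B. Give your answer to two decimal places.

T̂_A = 0.858(41.5) + 0.142(29.32) = 39.7704
T̂_B = 0.716(44.6) + 0.284(29.61) = 40.3428
T̂_A − T̂_B = -0.5724

-0.57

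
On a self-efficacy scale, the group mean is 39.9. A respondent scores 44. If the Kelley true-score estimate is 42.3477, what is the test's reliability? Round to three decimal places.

T̂ = ρX + (1 − ρ)μ  ⇒  T̂ − μ = ρ(X − μ)
ρ = (T̂ − μ)/(X − μ) = (42.3477 − 39.9) / (44 − 39.9) = 2.4477 / 4.1 = 0.59700

0.597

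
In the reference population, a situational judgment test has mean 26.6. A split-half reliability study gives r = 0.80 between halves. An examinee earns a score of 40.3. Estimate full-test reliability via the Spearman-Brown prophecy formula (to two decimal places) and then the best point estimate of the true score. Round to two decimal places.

38.79

Spearman-Brown: ρ = 2r/(1 + r) = 2(0.80)/(1 + 0.80) = 1.600/1.80 = 0.8889 → 0.89
Weight the observed score by reliability and the mean by (1 − reliability): T̂ = 0.89·40.3 + 0.11·26.6 = 35.867 + 2.926 = 38.793.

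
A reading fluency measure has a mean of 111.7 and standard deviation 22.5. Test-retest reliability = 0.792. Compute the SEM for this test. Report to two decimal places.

SEM = SD · √(1 − ρ) = 22.5 × √0.208 = 22.5 × 0.4561 = 10.262

10.26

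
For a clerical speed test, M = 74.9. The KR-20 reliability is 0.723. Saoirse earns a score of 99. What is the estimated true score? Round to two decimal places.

Regress the observed score toward the mean by the unreliability: T̂ = 0.723·99 + 0.277·74.9 = 71.577 + 20.7473 = 92.324.

92.32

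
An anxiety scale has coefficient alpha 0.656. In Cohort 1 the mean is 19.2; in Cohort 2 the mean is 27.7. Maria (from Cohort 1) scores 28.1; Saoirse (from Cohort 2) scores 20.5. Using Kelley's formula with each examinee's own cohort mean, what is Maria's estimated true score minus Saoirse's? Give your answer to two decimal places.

2.06

T̂_Maria = 0.656(28.1) + 0.344(19.2) = 25.0384
T̂_Saoirse = 0.656(20.5) + 0.344(27.7) = 22.9768
Difference = 25.0384 − 22.9768 = 2.0616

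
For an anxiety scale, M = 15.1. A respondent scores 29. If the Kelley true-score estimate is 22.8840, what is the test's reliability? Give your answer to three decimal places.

0.560

T̂ = ρX + (1 − ρ)μ  ⇒  T̂ − μ = ρ(X − μ)
ρ = (T̂ − μ)/(X − μ) = (22.8840 − 15.1) / (29 − 15.1) = 7.7840 / 13.9 = 0.56000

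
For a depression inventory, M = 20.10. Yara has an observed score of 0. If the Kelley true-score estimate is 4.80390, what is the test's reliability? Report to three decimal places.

0.761

T̂ = ρX + (1 − ρ)μ  ⇒  T̂ − μ = ρ(X − μ)
ρ = (T̂ − μ)/(X − μ) = (4.80390 − 20.10) / (0 − 20.10) = -15.29610 / -20.10 = 0.76100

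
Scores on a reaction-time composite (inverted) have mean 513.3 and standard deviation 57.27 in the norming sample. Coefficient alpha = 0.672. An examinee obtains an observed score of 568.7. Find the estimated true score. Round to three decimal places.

550.529

T̂ = 0.672(568.7) + 0.328(513.3) = 382.1664 + 168.3624 = 550.5288 → 550.529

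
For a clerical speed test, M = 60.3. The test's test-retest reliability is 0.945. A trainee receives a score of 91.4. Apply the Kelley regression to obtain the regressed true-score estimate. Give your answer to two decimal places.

Kelley's formula gives T̂ = 0.945·91.4 + 0.055·60.3 = 86.3730 + 3.3165 = 89.690.

89.69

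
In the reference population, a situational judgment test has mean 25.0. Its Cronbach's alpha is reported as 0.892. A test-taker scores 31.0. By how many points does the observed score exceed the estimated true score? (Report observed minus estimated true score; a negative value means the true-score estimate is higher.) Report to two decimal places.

0.65

T̂ = 0.892(31.0) + 0.108(25.0) = 27.6520 + 2.7000 = 30.3520 → 30.352
X − T̂ = 31.0 − 30.352 = 0.648 → 0.65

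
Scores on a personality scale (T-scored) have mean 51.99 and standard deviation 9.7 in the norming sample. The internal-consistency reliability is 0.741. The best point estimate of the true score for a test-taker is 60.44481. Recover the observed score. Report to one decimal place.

T̂ = ρX + (1 − ρ)μ  ⇒  X = (T̂ − (1 − ρ)μ) / ρ
X = (60.44481 − 0.259 × 51.99) / 0.741 = (60.44481 − 13.46541) / 0.741 = 46.97940 / 0.741 = 63.400

63.4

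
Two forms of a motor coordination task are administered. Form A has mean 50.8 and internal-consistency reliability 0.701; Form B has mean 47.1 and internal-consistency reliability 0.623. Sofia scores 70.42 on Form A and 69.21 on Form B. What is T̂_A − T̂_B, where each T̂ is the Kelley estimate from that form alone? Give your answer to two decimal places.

T̂_A = 0.701(70.42) + 0.299(50.8) = 64.5536
T̂_B = 0.623(69.21) + 0.377(47.1) = 60.8745
T̂_A − T̂_B = 3.6791

3.68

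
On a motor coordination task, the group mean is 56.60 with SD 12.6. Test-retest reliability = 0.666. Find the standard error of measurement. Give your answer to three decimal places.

SEM = SD · √(1 − ρ) = 12.6 × √0.334 = 12.6 × 0.5779 = 7.2819

7.282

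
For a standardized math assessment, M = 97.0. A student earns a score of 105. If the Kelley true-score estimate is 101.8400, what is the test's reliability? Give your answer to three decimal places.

T̂ = ρX + (1 − ρ)μ  ⇒  T̂ − μ = ρ(X − μ)
ρ = (T̂ − μ)/(X − μ) = (101.8400 − 97.0) / (105 − 97.0) = 4.8400 / 8.0 = 0.60500

0.605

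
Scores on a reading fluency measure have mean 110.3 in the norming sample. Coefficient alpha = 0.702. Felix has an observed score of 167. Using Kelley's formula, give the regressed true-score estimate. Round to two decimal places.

150.10

Weight the observed score by reliability and the mean by (1 − reliability): T̂ = 0.702·167 + 0.298·110.3 = 117.234 + 32.8694 = 150.103.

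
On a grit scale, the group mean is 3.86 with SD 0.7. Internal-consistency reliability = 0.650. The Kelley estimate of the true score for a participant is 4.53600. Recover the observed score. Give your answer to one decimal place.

4.9

T̂ = ρX + (1 − ρ)μ  ⇒  X = (T̂ − (1 − ρ)μ) / ρ
X = (4.53600 − 0.350 × 3.86) / 0.650 = (4.53600 − 1.35100) / 0.650 = 3.18500 / 0.650 = 4.900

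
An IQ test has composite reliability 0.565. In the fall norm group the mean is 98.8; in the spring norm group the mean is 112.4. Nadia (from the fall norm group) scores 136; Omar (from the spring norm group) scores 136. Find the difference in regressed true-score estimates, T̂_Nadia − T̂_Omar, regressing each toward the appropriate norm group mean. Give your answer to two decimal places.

T̂_Nadia = 0.565(136) + 0.435(98.8) = 119.8180
T̂_Omar = 0.565(136) + 0.435(112.4) = 125.7340
Difference = 119.8180 − 125.7340 = -5.9160

-5.92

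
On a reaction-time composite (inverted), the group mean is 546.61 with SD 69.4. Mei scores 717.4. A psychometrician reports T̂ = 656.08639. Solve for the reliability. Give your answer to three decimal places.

0.641

T̂ = ρX + (1 − ρ)μ  ⇒  T̂ − μ = ρ(X − μ)
ρ = (T̂ − μ)/(X − μ) = (656.08639 − 546.61) / (717.4 − 546.61) = 109.47639 / 170.79 = 0.64100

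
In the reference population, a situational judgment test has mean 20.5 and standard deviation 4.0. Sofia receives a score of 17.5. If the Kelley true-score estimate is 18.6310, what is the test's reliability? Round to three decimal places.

0.623

T̂ = ρX + (1 − ρ)μ  ⇒  T̂ − μ = ρ(X − μ)
ρ = (T̂ − μ)/(X − μ) = (18.6310 − 20.5) / (17.5 − 20.5) = -1.8690 / -3.0 = 0.62300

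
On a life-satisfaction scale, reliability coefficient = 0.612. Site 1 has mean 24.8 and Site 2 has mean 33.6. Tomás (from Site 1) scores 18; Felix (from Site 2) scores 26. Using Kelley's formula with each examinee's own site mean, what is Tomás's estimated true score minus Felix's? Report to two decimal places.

-8.31

T̂_Tomás = 0.612(18) + 0.388(24.8) = 20.6384
T̂_Felix = 0.612(26) + 0.388(33.6) = 28.9488
Difference = 20.6384 − 28.9488 = -8.3104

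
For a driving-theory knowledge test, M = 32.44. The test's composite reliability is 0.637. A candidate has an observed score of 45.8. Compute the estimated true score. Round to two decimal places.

40.95

Kelley's formula gives T̂ = 0.637·45.8 + 0.363·32.44 = 29.1746 + 11.77572 = 40.950.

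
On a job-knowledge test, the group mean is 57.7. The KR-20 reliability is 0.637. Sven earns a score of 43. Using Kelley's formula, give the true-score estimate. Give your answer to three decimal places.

48.336

T̂ = 0.637(43) + 0.363(57.7) = 27.391 + 20.9451 = 48.3361 → 48.336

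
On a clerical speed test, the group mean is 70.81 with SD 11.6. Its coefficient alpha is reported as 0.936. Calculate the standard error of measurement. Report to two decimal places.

SEM = SD · √(1 − ρ) = 11.6 × √0.064 = 11.6 × 0.2530 = 2.935

2.93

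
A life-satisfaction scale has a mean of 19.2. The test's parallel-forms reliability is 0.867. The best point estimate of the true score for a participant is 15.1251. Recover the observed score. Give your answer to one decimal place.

T̂ = ρX + (1 − ρ)μ  ⇒  X = (T̂ − (1 − ρ)μ) / ρ
X = (15.1251 − 0.133 × 19.2) / 0.867 = (15.1251 − 2.5536) / 0.867 = 12.5715 / 0.867 = 14.500

14.5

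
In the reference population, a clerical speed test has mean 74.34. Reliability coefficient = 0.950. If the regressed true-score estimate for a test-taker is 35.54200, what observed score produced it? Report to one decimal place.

33.5

T̂ = ρX + (1 − ρ)μ  ⇒  X = (T̂ − (1 − ρ)μ) / ρ
X = (35.54200 − 0.050 × 74.34) / 0.950 = (35.54200 − 3.71700) / 0.950 = 31.82500 / 0.950 = 33.500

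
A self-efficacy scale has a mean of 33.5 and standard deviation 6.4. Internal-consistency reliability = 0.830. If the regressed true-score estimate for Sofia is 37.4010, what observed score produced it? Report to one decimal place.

T̂ = ρX + (1 − ρ)μ  ⇒  X = (T̂ − (1 − ρ)μ) / ρ
X = (37.4010 − 0.170 × 33.5) / 0.830 = (37.4010 − 5.6950) / 0.830 = 31.7060 / 0.830 = 38.200

38.2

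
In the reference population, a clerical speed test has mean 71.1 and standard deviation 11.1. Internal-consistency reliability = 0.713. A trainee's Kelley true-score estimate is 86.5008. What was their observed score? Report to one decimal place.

92.7

T̂ = ρX + (1 − ρ)μ  ⇒  X = (T̂ − (1 − ρ)μ) / ρ
X = (86.5008 − 0.287 × 71.1) / 0.713 = (86.5008 − 20.4057) / 0.713 = 66.0951 / 0.713 = 92.700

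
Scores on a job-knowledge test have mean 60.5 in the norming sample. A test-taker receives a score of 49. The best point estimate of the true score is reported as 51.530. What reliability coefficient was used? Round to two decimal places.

0.78

T̂ = ρX + (1 − ρ)μ  ⇒  T̂ − μ = ρ(X − μ)
ρ = (T̂ − μ)/(X − μ) = (51.530 − 60.5) / (49 − 60.5) = -8.970 / -11.5 = 0.7800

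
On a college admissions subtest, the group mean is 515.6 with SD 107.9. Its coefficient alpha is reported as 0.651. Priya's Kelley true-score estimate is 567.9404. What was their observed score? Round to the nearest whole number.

T̂ = ρX + (1 − ρ)μ  ⇒  X = (T̂ − (1 − ρ)μ) / ρ
X = (567.9404 − 0.349 × 515.6) / 0.651 = (567.9404 − 179.9444) / 0.651 = 387.9960 / 0.651 = 596.00

596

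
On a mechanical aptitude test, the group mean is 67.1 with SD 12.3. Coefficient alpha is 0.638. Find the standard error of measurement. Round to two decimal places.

7.40

SEM = SD · √(1 − ρ) = 12.3 × √0.362 = 12.3 × 0.6017 = 7.400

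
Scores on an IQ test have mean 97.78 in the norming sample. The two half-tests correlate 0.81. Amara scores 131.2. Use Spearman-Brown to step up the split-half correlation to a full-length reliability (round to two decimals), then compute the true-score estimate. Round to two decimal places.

Spearman-Brown: ρ = 2r/(1 + r) = 2(0.81)/(1 + 0.81) = 1.620/1.81 = 0.8950 → 0.90
T̂ = 0.90(131.2) + 0.10(97.78) = 118.080 + 9.7780 = 127.858 → 127.86

127.86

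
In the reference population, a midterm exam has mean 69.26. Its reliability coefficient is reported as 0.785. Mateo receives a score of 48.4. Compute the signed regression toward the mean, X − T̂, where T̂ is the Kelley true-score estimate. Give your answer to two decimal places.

-4.48

Regress the observed score toward the mean by the unreliability: T̂ = 0.785·48.4 + 0.215·69.26 = 37.9940 + 14.89090 = 52.8849.
X − T̂ = 48.4 − 52.885 = -4.485 → -4.48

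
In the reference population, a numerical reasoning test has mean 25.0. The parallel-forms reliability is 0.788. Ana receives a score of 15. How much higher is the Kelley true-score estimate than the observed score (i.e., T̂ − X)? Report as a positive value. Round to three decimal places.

2.120

T̂ = 0.788(15) + 0.212(25.0) = 11.820 + 5.3000 = 17.12000 → 17.1200
T̂ − X = 17.1200 − 15 = 2.1200 → 2.120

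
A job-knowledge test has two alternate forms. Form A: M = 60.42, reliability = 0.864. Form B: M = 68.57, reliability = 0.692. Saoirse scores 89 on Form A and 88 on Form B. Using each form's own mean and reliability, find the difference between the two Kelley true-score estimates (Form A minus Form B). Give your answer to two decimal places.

T̂_A = 0.864(89) + 0.136(60.42) = 85.1131
T̂_B = 0.692(88) + 0.308(68.57) = 82.0156
T̂_A − T̂_B = 3.0976

3.10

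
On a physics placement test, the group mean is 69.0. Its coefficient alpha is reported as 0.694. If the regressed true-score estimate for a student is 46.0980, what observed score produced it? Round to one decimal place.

T̂ = ρX + (1 − ρ)μ  ⇒  X = (T̂ − (1 − ρ)μ) / ρ
X = (46.0980 − 0.306 × 69.0) / 0.694 = (46.0980 − 21.1140) / 0.694 = 24.9840 / 0.694 = 36.000

36.0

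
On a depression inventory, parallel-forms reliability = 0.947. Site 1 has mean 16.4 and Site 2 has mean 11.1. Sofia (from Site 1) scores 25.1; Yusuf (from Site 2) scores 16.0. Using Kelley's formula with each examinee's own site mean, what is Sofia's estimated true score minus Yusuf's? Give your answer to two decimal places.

8.90

T̂_Sofia = 0.947(25.1) + 0.053(16.4) = 24.6389
T̂_Yusuf = 0.947(16.0) + 0.053(11.1) = 15.7403
Difference = 24.6389 − 15.7403 = 8.8986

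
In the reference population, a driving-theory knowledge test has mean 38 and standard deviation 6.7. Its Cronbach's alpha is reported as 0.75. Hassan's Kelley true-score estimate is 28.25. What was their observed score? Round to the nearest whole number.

25

T̂ = ρX + (1 − ρ)μ  ⇒  X = (T̂ − (1 − ρ)μ) / ρ
X = (28.25 − 0.25 × 38) / 0.75 = (28.25 − 9.50) / 0.75 = 18.75 / 0.75 = 25.00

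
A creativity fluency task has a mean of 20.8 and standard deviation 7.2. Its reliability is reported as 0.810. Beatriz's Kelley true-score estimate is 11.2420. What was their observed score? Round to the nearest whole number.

9

T̂ = ρX + (1 − ρ)μ  ⇒  X = (T̂ − (1 − ρ)μ) / ρ
X = (11.2420 − 0.190 × 20.8) / 0.810 = (11.2420 − 3.9520) / 0.810 = 7.2900 / 0.810 = 9.00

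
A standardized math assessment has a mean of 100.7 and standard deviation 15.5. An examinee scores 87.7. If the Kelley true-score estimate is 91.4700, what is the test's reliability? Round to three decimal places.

T̂ = ρX + (1 − ρ)μ  ⇒  T̂ − μ = ρ(X − μ)
ρ = (T̂ − μ)/(X − μ) = (91.4700 − 100.7) / (87.7 − 100.7) = -9.2300 / -13.0 = 0.71000

0.710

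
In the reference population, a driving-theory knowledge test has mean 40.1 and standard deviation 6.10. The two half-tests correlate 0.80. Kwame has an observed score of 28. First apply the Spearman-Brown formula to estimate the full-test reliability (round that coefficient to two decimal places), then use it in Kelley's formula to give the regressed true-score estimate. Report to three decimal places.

Spearman-Brown: ρ = 2r/(1 + r) = 2(0.80)/(1 + 0.80) = 1.600/1.80 = 0.8889 → 0.89
T̂ = 0.89(28) + 0.11(40.1) = 24.92 + 4.411 = 29.3310 → 29.331

29.331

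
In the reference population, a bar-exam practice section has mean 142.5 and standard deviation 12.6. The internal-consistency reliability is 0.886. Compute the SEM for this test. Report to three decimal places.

4.254

SEM = SD · √(1 − ρ) = 12.6 × √0.114 = 12.6 × 0.3376 = 4.2542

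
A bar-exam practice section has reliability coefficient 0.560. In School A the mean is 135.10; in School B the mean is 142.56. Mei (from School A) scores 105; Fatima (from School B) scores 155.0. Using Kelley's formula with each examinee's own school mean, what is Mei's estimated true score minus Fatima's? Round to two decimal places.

-31.28

T̂_Mei = 0.560(105) + 0.440(135.10) = 118.2440
T̂_Fatima = 0.560(155.0) + 0.440(142.56) = 149.5264
Difference = 118.2440 − 149.5264 = -31.2824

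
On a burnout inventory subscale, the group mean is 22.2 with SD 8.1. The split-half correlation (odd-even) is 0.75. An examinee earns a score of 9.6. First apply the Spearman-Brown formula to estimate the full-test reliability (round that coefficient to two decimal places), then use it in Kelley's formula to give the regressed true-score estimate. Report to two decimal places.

Spearman-Brown: ρ = 2r/(1 + r) = 2(0.75)/(1 + 0.75) = 1.500/1.75 = 0.8571 → 0.86
T̂ = ρX + (1 − ρ)μ
  = 0.86 × 9.6 + 0.14 × 22.2
  = 8.256 + 3.108
  = 11.364
  ≈ 11.36

11.36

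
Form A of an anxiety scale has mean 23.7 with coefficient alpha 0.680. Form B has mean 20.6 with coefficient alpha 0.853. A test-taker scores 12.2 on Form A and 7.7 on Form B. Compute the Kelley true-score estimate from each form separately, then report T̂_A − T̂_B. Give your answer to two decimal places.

6.28

T̂_A = 0.680(12.2) + 0.320(23.7) = 15.8800
T̂_B = 0.853(7.7) + 0.147(20.6) = 9.5963
T̂_A − T̂_B = 6.2837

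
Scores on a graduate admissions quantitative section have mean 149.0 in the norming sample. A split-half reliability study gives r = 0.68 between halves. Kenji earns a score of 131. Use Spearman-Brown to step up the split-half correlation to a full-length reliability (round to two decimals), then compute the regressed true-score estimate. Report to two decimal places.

134.42

Spearman-Brown: ρ = 2r/(1 + r) = 2(0.68)/(1 + 0.68) = 1.360/1.68 = 0.8095 → 0.81
T̂ = 0.81(131) + 0.19(149.0) = 106.11 + 28.310 = 134.420 → 134.42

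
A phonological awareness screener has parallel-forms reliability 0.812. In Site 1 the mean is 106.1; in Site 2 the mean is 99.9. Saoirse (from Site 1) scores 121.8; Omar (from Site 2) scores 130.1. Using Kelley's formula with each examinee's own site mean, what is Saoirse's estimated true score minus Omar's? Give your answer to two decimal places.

T̂_Saoirse = 0.812(121.8) + 0.188(106.1) = 118.8484
T̂_Omar = 0.812(130.1) + 0.188(99.9) = 124.4224
Difference = 118.8484 − 124.4224 = -5.5740

-5.57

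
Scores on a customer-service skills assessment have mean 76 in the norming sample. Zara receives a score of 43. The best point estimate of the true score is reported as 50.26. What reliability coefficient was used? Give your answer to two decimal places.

0.78

T̂ = ρX + (1 − ρ)μ  ⇒  T̂ − μ = ρ(X − μ)
ρ = (T̂ − μ)/(X − μ) = (50.26 − 76) / (43 − 76) = -25.74 / -33.0 = 0.7800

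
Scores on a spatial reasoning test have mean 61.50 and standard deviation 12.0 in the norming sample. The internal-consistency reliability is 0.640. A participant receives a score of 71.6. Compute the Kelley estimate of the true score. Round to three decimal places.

T̂ = ρX + (1 − ρ)μ
  = 0.640 × 71.6 + 0.360 × 61.50
  = 45.8240 + 22.14000
  = 67.9640
  ≈ 67.964

67.964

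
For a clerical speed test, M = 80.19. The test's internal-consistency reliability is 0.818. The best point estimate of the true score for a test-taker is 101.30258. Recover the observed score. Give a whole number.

106

T̂ = ρX + (1 − ρ)μ  ⇒  X = (T̂ − (1 − ρ)μ) / ρ
X = (101.30258 − 0.182 × 80.19) / 0.818 = (101.30258 − 14.59458) / 0.818 = 86.70800 / 0.818 = 106.00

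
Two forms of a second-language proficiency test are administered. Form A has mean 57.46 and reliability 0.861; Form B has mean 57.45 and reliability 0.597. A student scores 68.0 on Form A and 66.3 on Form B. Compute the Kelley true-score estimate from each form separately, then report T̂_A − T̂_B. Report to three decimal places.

T̂_A = 0.861(68.0) + 0.139(57.46) = 66.53494
T̂_B = 0.597(66.3) + 0.403(57.45) = 62.73345
T̂_A − T̂_B = 3.80149

3.801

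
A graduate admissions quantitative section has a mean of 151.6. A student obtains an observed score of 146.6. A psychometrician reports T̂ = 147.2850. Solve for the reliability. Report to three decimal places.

0.863

T̂ = ρX + (1 − ρ)μ  ⇒  T̂ − μ = ρ(X − μ)
ρ = (T̂ − μ)/(X − μ) = (147.2850 − 151.6) / (146.6 − 151.6) = -4.3150 / -5.0 = 0.86300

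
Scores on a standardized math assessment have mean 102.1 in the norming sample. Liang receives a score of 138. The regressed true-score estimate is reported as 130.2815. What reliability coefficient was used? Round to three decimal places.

T̂ = ρX + (1 − ρ)μ  ⇒  T̂ − μ = ρ(X − μ)
ρ = (T̂ − μ)/(X − μ) = (130.2815 − 102.1) / (138 − 102.1) = 28.1815 / 35.9 = 0.78500

0.785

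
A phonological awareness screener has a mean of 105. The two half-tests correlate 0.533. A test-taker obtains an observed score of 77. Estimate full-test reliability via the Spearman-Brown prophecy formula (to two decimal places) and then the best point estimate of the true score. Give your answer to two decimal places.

85.40

Spearman-Brown: ρ = 2r/(1 + r) = 2(0.533)/(1 + 0.533) = 1.0660/1.533 = 0.6954 → 0.70
T̂ = ρX + (1 − ρ)μ
  = 0.70 × 77 + 0.30 × 105
  = 53.90 + 31.50
  = 85.400
  ≈ 85.40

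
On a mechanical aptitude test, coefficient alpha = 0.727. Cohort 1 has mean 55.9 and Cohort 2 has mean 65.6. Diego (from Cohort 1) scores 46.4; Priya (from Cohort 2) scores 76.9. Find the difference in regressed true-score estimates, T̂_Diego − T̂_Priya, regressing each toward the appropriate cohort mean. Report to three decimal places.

T̂_Diego = 0.727(46.4) + 0.273(55.9) = 48.99350
T̂_Priya = 0.727(76.9) + 0.273(65.6) = 73.81510
Difference = 48.99350 − 73.81510 = -24.82160

-24.822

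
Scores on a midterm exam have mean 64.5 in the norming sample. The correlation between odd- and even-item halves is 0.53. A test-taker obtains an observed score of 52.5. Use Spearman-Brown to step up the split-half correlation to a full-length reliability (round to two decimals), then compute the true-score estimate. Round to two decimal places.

Spearman-Brown: ρ = 2r/(1 + r) = 2(0.53)/(1 + 0.53) = 1.060/1.53 = 0.6928 → 0.69
T̂ = 0.69(52.5) + 0.31(64.5) = 36.225 + 19.995 = 56.220 → 56.22

56.22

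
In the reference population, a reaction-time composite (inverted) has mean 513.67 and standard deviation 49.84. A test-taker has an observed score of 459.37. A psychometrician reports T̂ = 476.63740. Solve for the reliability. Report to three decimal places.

0.682

T̂ = ρX + (1 − ρ)μ  ⇒  T̂ − μ = ρ(X − μ)
ρ = (T̂ − μ)/(X − μ) = (476.63740 − 513.67) / (459.37 − 513.67) = -37.03260 / -54.30 = 0.68200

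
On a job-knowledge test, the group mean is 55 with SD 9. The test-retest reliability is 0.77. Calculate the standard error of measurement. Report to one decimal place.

SEM = SD · √(1 − ρ) = 9 × √0.23 = 9 × 0.4796 = 4.316

4.3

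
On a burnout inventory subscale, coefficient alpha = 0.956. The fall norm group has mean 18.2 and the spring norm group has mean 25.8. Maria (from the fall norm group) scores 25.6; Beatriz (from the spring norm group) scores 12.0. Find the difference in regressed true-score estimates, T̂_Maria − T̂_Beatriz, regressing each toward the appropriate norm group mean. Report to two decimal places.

12.67

T̂_Maria = 0.956(25.6) + 0.044(18.2) = 25.2744
T̂_Beatriz = 0.956(12.0) + 0.044(25.8) = 12.6072
Difference = 25.2744 − 12.6072 = 12.6672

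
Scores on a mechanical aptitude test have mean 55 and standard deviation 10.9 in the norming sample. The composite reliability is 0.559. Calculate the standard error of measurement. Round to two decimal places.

SEM = SD · √(1 − ρ) = 10.9 × √0.441 = 10.9 × 0.6641 = 7.238

7.24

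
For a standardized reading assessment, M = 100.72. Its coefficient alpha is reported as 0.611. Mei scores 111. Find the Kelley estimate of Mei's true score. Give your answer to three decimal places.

T̂ = ρX + (1 − ρ)μ
  = 0.611 × 111 + 0.389 × 100.72
  = 67.821 + 39.18008
  = 107.0011
  ≈ 107.001

107.001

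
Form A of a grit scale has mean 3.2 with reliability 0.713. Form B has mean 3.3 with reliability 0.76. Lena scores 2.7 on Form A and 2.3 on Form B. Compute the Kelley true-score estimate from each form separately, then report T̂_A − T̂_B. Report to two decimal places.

T̂_A = 0.713(2.7) + 0.287(3.2) = 2.8435
T̂_B = 0.76(2.3) + 0.24(3.3) = 2.5400
T̂_A − T̂_B = 0.3035

0.30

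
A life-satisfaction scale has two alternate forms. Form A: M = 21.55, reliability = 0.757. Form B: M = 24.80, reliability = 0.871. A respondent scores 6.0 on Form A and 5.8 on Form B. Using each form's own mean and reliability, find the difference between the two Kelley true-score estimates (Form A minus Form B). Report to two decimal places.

T̂_A = 0.757(6.0) + 0.243(21.55) = 9.7786
T̂_B = 0.871(5.8) + 0.129(24.80) = 8.2510
T̂_A − T̂_B = 1.5276

1.53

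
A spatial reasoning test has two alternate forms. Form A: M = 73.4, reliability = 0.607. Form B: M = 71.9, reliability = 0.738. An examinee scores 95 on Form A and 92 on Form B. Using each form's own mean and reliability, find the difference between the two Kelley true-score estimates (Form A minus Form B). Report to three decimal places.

-0.223

T̂_A = 0.607(95) + 0.393(73.4) = 86.51120
T̂_B = 0.738(92) + 0.262(71.9) = 86.73380
T̂_A − T̂_B = -0.22260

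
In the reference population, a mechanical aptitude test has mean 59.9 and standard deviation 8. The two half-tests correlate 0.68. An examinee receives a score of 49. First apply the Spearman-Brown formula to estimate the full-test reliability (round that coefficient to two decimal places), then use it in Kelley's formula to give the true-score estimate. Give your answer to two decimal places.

Spearman-Brown: ρ = 2r/(1 + r) = 2(0.68)/(1 + 0.68) = 1.360/1.68 = 0.8095 → 0.81
T̂ = 0.81(49) + 0.19(59.9) = 39.69 + 11.381 = 51.071 → 51.07

51.07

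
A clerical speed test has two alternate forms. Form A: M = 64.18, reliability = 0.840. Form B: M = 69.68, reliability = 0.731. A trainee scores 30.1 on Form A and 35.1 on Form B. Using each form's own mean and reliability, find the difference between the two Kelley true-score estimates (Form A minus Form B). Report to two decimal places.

T̂_A = 0.840(30.1) + 0.160(64.18) = 35.5528
T̂_B = 0.731(35.1) + 0.269(69.68) = 44.4020
T̂_A − T̂_B = -8.8492

-8.85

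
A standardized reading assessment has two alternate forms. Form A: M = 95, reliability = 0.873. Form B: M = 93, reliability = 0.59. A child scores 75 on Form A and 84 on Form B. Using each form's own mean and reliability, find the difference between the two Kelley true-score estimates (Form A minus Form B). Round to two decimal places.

T̂_A = 0.873(75) + 0.127(95) = 77.5400
T̂_B = 0.59(84) + 0.41(93) = 87.6900
T̂_A − T̂_B = -10.1500

-10.15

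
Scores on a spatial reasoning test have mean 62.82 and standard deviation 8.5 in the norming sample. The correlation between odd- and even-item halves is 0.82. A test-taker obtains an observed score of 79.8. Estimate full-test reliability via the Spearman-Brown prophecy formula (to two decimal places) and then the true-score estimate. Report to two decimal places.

78.10

Spearman-Brown: ρ = 2r/(1 + r) = 2(0.82)/(1 + 0.82) = 1.640/1.82 = 0.9011 → 0.90
T̂ = 0.90(79.8) + 0.10(62.82) = 71.820 + 6.2820 = 78.102 → 78.10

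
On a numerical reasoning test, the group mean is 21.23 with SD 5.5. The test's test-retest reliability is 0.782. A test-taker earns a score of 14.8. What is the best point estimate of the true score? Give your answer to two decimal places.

Kelley's formula gives T̂ = 0.782·14.8 + 0.218·21.23 = 11.5736 + 4.62814 = 16.202.

16.20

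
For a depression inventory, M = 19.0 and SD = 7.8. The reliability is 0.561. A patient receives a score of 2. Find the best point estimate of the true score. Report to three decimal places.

Kelley's formula gives T̂ = 0.561·2 + 0.439·19.0 = 1.122 + 8.3410 = 9.4630.

9.463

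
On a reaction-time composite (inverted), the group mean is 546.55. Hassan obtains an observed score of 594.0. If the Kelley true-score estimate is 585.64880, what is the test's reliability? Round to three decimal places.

0.824

T̂ = ρX + (1 − ρ)μ  ⇒  T̂ − μ = ρ(X − μ)
ρ = (T̂ − μ)/(X − μ) = (585.64880 − 546.55) / (594.0 − 546.55) = 39.09880 / 47.45 = 0.82400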